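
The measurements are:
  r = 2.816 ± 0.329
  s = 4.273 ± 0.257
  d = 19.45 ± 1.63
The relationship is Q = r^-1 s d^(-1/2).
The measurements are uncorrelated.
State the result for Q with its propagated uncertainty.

0.3441 ± 0.0475

Relative error in a monomial: (δQ/Q)² = Σ (nᵢ · δxᵢ/xᵢ)².
  (-1·δr/r)² = (-1×0.117)² = 0.0136;  (1·δs/s)² = (1×0.0601)² = 0.00362;  (−½·δd/d)² = (-0.5×0.0838)² = 0.00176
δQ/Q = √(0.0190) = 0.138
Q = 0.3441, so δQ = 0.138 × 0.3441 = 0.0475.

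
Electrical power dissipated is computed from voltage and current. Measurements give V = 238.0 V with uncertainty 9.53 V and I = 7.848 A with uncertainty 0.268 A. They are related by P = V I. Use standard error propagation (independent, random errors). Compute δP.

98.3 W

P is a product of powers, so relative uncertainties combine in quadrature:
  (1·δV/V)² = (1×0.0400)² = 0.00160;  (1·δI/I)² = (1×0.0341)² = 0.00117
δP/P = √(0.00277) = 0.0526
P = 1868 W, so δP = 0.0526 × 1868 = 98.3 W.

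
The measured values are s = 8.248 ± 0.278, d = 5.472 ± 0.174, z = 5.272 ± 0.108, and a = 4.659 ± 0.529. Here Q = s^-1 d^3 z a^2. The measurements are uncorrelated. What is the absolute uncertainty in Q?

For a monomial Q ∝ s^-1, d^3, z, a^2, fractional errors add in quadrature:
  (-1·δs/s)² = (-1×0.0337)² = 0.00114;  (3·δd/d)² = (3×0.0318)² = 0.00910;  (1·δz/z)² = (1×0.0205)² = 0.000420;  (2·δa/a)² = (2×0.114)² = 0.0516
δQ/Q = √(0.0622) = 0.249
Q = 2273, so δQ = 0.249 × 2273 = 567.

567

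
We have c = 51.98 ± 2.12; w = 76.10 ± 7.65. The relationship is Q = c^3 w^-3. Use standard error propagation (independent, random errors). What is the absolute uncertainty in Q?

Q is a product of powers, so relative uncertainties combine in quadrature:
  (3·δc/c)² = (3×0.0408)² = 0.0150;  (-3·δw/w)² = (-3×0.101)² = 0.0909
δQ/Q = √(0.106) = 0.325
Q = 0.3187, so δQ = 0.325 × 0.3187 = 0.104.

0.104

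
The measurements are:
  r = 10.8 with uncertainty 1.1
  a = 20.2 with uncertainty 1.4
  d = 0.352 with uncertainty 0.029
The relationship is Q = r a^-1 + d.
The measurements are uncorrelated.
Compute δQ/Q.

0.0812

Let p = r·a^-1 = 0.535. δp/p = √((1·δr/r)² + (-1·δa/a)²) = √(0.0104 + 0.00480) = 0.123, so δp = 0.0659.
Q = p + d: δQ = √(δp² + δd²) = √(0.00434 + 0.000841) = 0.0720
Q = 0.887, so δQ/Q = 0.0720/0.887 = 0.0812.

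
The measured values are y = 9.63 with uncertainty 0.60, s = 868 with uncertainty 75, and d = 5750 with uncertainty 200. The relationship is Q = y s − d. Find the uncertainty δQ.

913

Let p = y·s = 8360. δp/p = √((1·δy/y)² + (1·δs/s)²) = √(0.00388 + 0.00747) = 0.107, so δp = 890.
Q = p − d: δQ = √(δp² + δd²) = √(7.93e+05 + 40000) = 913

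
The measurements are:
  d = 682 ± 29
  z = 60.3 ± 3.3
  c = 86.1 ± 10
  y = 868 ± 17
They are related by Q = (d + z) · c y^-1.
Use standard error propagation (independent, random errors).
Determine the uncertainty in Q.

Let u = d + z = 742. δu = √(δd² + δz²) = √(841 + 10.9) = 29.2, so δu/u = 0.0393.
Q is then a monomial in u, c, y:
δQ/Q = √((δu/u)² + (1·δc/c)² + (-1·δy/y)²) = √(0.00155 + 0.0135 + 0.000384) = 0.124
Q = 73.6, so δQ = 0.124 × 73.6 = 9.14.

9.14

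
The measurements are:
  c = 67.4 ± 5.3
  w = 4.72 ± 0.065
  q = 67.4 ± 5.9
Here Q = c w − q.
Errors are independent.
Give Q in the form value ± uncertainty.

251 ± 26.1

Let p = c·w = 318. δp/p = √((1·δc/c)² + (1·δw/w)²) = √(0.00618 + 0.000190) = 0.0798, so δp = 25.4.
Q = p − q: δQ = √(δp² + δq²) = √(645 + 34.8) = 26.1
Q = 251.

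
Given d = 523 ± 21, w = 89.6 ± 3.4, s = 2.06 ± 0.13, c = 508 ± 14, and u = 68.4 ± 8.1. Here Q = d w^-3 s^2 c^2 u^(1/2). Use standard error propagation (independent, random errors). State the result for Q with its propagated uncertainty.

6590 ± 1270

Q is a product of powers, so relative uncertainties combine in quadrature:
  (1·δd/d)² = (1×0.0402)² = 0.00161;  (-3·δw/w)² = (-3×0.0379)² = 0.0130;  (2·δs/s)² = (2×0.0631)² = 0.0159;  (2·δc/c)² = (2×0.0276)² = 0.00304;  (½·δu/u)² = (0.5×0.118)² = 0.00351
δQ/Q = √(0.0370) = 0.192
Q = 6590, so δQ = 0.192 × 6590 = 1270.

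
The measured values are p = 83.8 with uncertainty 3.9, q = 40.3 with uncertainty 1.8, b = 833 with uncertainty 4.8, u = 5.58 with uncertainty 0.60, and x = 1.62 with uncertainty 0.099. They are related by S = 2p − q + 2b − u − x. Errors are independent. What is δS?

12.5

Each term contributes (cᵢ δxᵢ)² to (δS)²:
  (2·δp)² = 60.8;  (δq)² = 3.24;  (2·δb)² = 92.2;  (δu)² = 0.360;  (δx)² = 0.00980
δS = √(157) = 12.5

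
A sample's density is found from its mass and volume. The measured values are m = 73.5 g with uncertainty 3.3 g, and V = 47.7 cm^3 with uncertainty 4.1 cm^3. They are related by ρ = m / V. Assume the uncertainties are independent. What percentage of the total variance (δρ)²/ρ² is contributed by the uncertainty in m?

(δρ/ρ)² = (1·δm/m)² + (-1·δV/V)²
  m term: (1×0.0449)² = 0.00202
  V term: (-1×0.0860)² = 0.00739
Total = 0.00940. Share from m = 0.00202/0.00940 = 0.214.

21.4%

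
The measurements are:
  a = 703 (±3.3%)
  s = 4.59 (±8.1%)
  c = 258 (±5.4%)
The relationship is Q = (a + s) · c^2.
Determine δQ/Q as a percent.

Let u = a + s = 708. δu = √(δa² + δs²) = √(538 + 0.138) = 23.2, so δu/u = 0.0328.
Q is then a monomial in u, c:
δQ/Q = √((δu/u)² + (2·δc/c)²) = √(0.00108 + 0.0117) = 0.113

11.3%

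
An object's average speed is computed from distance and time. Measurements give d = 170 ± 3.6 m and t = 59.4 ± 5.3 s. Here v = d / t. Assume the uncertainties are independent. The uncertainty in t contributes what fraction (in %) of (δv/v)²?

(δv/v)² = (1·δd/d)² + (-1·δt/t)²
  d term: (1×0.0212)² = 0.000448
  t term: (-1×0.0892)² = 0.00796
Total = 0.00841. Share from t = 0.00796/0.00841 = 0.947.

94.7%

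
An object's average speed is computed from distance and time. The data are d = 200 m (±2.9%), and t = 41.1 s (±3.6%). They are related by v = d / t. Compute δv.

0.225 m/s

Relative error in a monomial: (δv/v)² = Σ (nᵢ · δxᵢ/xᵢ)².
  (1·δd/d)² = (1×0.0290)² = 0.000841;  (-1·δt/t)² = (-1×0.0360)² = 0.00130
δv/v = √(0.00214) = 0.0462
v = 4.87 m/s, so δv = 0.0462 × 4.87 = 0.225 m/s.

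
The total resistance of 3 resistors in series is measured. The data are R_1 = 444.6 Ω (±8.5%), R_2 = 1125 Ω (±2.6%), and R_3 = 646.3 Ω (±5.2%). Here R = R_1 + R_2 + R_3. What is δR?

58.4 Ω

For a sum/difference, combine absolute errors in quadrature:
  (δR_1)² = 1430;  (δR_2)² = 856;  (δR_3)² = 1130
δR = √(3410) = 58.4 Ω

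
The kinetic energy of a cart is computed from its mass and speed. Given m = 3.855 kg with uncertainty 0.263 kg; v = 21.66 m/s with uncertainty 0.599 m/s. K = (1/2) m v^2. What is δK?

K is a product of powers, so relative uncertainties combine in quadrature:
  (1·δm/m)² = (1×0.0682)² = 0.00465;  (2·δv/v)² = (2×0.0277)² = 0.00306
δK/K = √(0.00771) = 0.0878
K = 904.3 J, so δK = 0.0878 × 904.3 = 79.4 J.

79.4 J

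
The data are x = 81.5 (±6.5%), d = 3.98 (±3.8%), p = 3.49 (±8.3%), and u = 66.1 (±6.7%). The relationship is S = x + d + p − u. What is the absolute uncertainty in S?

6.91

Sums and differences: (δS)² = Σ (cᵢ δxᵢ)².
  (δx)² = 28.1;  (δd)² = 0.0229;  (δp)² = 0.0839;  (δu)² = 19.6
δS = √(47.8) = 6.91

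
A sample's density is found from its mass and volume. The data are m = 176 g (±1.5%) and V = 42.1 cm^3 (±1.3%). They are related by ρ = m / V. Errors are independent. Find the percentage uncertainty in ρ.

1.98%

Each factor contributes (exponent × relative error)² to (δρ/ρ)²:
  (1·δm/m)² = (1×0.0150)² = 0.000225;  (-1·δV/V)² = (-1×0.0130)² = 0.000169
δρ/ρ = √(0.000394) = 0.0198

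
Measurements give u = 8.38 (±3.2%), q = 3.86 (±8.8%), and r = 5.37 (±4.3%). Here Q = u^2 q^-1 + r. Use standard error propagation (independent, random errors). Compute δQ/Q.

Let p = u^2·q^-1 = 18.2. δp/p = √((2·δu/u)² + (-1·δq/q)²) = √(0.00410 + 0.00774) = 0.109, so δp = 1.98.
Q = p + r: δQ = √(δp² + δr²) = √(3.92 + 0.0533) = 1.99
Q = 23.6, so δQ/Q = 1.99/23.6 = 0.0846.

0.0846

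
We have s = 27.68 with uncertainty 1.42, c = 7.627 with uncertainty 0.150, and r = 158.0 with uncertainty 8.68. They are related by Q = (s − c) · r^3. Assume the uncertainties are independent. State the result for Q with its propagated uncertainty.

(7.910 ± 1.42) × 10^7

Let u = s − c = 20.05. δu = √(δs² + δc²) = √(2.02 + 0.0225) = 1.43, so δu/u = 0.0712.
Q is then a monomial in u, r:
δQ/Q = √((δu/u)² + (3·δr/r)²) = √(0.00507 + 0.0272) = 0.180
Q = 7.91e+07, so δQ = 0.180 × 7.91e+07 = 1.42e+07.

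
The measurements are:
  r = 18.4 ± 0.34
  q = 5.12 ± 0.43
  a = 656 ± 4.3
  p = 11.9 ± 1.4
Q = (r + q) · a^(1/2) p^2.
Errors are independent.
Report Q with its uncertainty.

Let u = r + q = 23.5. δu = √(δr² + δq²) = √(0.116 + 0.185) = 0.548, so δu/u = 0.0233.
Q is then a monomial in u, a, p:
δQ/Q = √((δu/u)² + (½·δa/a)² + (2·δp/p)²) = √(0.000543 + 1.07e-05 + 0.0554) = 0.236
Q = 85300, so δQ = 0.236 × 85300 = 20200.

85300 ± 20200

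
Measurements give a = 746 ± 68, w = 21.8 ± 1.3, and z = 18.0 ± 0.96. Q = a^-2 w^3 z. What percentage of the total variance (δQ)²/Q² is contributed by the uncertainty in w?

47.0%

(δQ/Q)² = (-2·δa/a)² + (3·δw/w)² + (1·δz/z)²
  a term: (-2×0.0912)² = 0.0332
  w term: (3×0.0596)² = 0.0320
  z term: (1×0.0533)² = 0.00284
Total = 0.0681. Share from w = 0.0320/0.0681 = 0.470.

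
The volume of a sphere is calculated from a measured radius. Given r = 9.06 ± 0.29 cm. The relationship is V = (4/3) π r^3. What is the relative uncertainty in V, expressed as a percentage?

9.60%

V ∝ r^3, so δV/V = |3| · δr/r = 3 × 0.0320 = 0.0960.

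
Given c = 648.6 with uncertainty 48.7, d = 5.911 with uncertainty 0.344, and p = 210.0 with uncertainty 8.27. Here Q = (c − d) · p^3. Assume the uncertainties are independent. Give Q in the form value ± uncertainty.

(5.952 ± 0.835) × 10^9

Let u = c − d = 642.7. δu = √(δc² + δd²) = √(2370 + 0.118) = 48.7, so δu/u = 0.0758.
Q is then a monomial in u, p:
δQ/Q = √((δu/u)² + (3·δp/p)²) = √(0.00574 + 0.0140) = 0.140
Q = 5.952e+09, so δQ = 0.140 × 5.952e+09 = 8.35e+08.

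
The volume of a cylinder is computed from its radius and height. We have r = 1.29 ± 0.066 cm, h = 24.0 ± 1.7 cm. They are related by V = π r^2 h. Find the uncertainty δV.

15.6 cm^3

For a monomial V ∝ r^2, h, fractional errors add in quadrature:
  (2·δr/r)² = (2×0.0512)² = 0.0105;  (1·δh/h)² = (1×0.0708)² = 0.00502
δV/V = √(0.0155) = 0.124
V = 125 cm^3, so δV = 0.124 × 125 = 15.6 cm^3.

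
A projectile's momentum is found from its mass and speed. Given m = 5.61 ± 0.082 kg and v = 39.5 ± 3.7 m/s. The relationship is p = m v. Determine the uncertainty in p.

21.0 kg·m/s

Products/powers → add relative errors in quadrature, weighted by exponent:
  (1·δm/m)² = (1×0.0146)² = 0.000214;  (1·δv/v)² = (1×0.0937)² = 0.00877
δp/p = √(0.00899) = 0.0948
p = 222 kg·m/s, so δp = 0.0948 × 222 = 21.0 kg·m/s.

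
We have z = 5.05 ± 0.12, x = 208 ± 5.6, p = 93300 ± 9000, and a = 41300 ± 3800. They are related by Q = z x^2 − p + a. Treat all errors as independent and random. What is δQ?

16100

Let w = z·x^2 = 2.18e+05. δw/w = √((1·δz/z)² + (2·δx/x)²) = √(0.000565 + 0.00290) = 0.0589, so δw = 12900.
Q = w − p + a: δQ = √(δw² + δp² + δa²) = √(1.65e+08 + 8.1e+07 + 1.44e+07) = 16100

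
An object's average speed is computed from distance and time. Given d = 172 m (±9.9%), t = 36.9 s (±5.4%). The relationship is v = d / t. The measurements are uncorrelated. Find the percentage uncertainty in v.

Since v is a product/quotient, work with relative uncertainties:
  (1·δd/d)² = (1×0.0990)² = 0.00980;  (-1·δt/t)² = (-1×0.0540)² = 0.00292
δv/v = √(0.0127) = 0.113

11.3%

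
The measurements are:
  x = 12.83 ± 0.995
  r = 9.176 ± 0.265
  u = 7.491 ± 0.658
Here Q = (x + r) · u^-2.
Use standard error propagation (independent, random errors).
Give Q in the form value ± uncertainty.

Let w = x + r = 22.01. δw = √(δx² + δr²) = √(0.990 + 0.0702) = 1.03, so δw/w = 0.0468.
Q is then a monomial in w, u:
δQ/Q = √((δw/w)² + (-2·δu/u)²) = √(0.00219 + 0.0309) = 0.182
Q = 0.3922, so δQ = 0.182 × 0.3922 = 0.0713.

0.3922 ± 0.0713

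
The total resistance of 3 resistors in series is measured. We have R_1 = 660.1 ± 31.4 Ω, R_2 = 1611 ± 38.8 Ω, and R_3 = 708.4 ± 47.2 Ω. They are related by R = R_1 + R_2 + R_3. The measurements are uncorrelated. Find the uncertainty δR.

Sums and differences: (δR)² = Σ (cᵢ δxᵢ)².
  (δR_1)² = 986;  (δR_2)² = 1510;  (δR_3)² = 2230
δR = √(4720) = 68.7 Ω

68.7 Ω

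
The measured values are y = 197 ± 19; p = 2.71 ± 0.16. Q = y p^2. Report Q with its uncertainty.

Since Q is a product/quotient, work with relative uncertainties:
  (1·δy/y)² = (1×0.0964)² = 0.00930;  (2·δp/p)² = (2×0.0590)² = 0.0139
δQ/Q = √(0.0232) = 0.152
Q = 1450, so δQ = 0.152 × 1450 = 221.

1450 ± 221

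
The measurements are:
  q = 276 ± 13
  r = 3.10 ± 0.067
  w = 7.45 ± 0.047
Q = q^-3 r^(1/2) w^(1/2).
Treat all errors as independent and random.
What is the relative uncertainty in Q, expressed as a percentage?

14.2%

Q is a product of powers, so relative uncertainties combine in quadrature:
  (-3·δq/q)² = (-3×0.0471)² = 0.0200;  (½·δr/r)² = (0.5×0.0216)² = 0.000117;  (½·δw/w)² = (0.5×0.00631)² = 9.95e-06
δQ/Q = √(0.0201) = 0.142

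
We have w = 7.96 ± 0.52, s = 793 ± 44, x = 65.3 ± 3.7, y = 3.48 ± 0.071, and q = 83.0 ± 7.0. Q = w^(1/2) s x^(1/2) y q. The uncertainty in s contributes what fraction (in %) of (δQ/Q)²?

24.7%

(δQ/Q)² = (½·δw/w)² + (1·δs/s)² + (½·δx/x)² + (1·δy/y)² + (1·δq/q)²
  w term: (0.5×0.0653)² = 0.00107
  s term: (1×0.0555)² = 0.00308
  x term: (0.5×0.0567)² = 0.000803
  y term: (1×0.0204)² = 0.000416
  q term: (1×0.0843)² = 0.00711
Total = 0.0125. Share from s = 0.00308/0.0125 = 0.247.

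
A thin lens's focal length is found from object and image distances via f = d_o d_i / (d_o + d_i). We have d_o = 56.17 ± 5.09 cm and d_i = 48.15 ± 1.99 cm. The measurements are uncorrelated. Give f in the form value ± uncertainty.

∂f/∂d_o = (d_i/(d_o+d_i))² = 0.213;  ∂f/∂d_i = (d_o/(d_o+d_i))² = 0.290
δf = √((∂f/∂d_o · δd_o)² + (∂f/∂d_i · δd_i)²) = √(1.18 + 0.333) = 1.23 cm
f = 25.93 cm.

25.93 ± 1.23 cm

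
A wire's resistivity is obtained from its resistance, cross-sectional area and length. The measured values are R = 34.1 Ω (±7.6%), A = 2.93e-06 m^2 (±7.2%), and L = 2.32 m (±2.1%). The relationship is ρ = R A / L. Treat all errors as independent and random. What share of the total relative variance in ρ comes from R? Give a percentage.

50.7%

(δρ/ρ)² = (1·δR/R)² + (1·δA/A)² + (-1·δL/L)²
  R term: (1×0.0760)² = 0.00578
  A term: (1×0.0720)² = 0.00518
  L term: (-1×0.0210)² = 0.000441
Total = 0.0114. Share from R = 0.00578/0.0114 = 0.507.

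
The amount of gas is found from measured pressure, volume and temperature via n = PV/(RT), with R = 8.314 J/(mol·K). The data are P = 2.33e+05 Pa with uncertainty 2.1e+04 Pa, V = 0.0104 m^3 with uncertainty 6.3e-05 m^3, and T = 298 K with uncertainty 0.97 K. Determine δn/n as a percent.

9.04%

Each factor contributes (exponent × relative error)² to (δn/n)²:
  (1·δP/P)² = (1×0.0901)² = 0.00812;  (1·δV/V)² = (1×0.00606)² = 3.67e-05;  (-1·δT/T)² = (-1×0.00326)² = 1.06e-05
δn/n = √(0.00817) = 0.0904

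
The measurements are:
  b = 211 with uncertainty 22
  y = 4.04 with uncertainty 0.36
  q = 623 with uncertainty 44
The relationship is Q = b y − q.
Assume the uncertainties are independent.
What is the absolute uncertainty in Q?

125

Let p = b·y = 852. δp/p = √((1·δb/b)² + (1·δy/y)²) = √(0.0109 + 0.00794) = 0.137, so δp = 117.
Q = p − q: δQ = √(δp² + δq²) = √(13700 + 1940) = 125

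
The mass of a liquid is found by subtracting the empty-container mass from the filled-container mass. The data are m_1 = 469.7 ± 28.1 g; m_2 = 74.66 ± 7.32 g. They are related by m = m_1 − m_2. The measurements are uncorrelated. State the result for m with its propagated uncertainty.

Sums and differences: (δm)² = Σ (cᵢ δxᵢ)².
  (δm_1)² = 790;  (δm_2)² = 53.6
δm = √(843) = 29.0 g
m = 395.0 g.

395.0 ± 29.0 g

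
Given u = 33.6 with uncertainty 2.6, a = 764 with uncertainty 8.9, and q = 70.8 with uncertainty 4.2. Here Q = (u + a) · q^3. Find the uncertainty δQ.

Let w = u + a = 798. δw = √(δu² + δa²) = √(6.76 + 79.2) = 9.27, so δw/w = 0.0116.
Q is then a monomial in w, q:
δQ/Q = √((δw/w)² + (3·δq/q)²) = √(0.000135 + 0.0317) = 0.178
Q = 2.83e+08, so δQ = 0.178 × 2.83e+08 = 5.05e+07.

5.05e+07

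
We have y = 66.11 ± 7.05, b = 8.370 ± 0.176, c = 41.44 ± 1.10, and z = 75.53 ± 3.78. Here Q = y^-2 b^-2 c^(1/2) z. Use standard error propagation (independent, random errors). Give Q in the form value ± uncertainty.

0.001588 ± 0.000355

Relative error in a monomial: (δQ/Q)² = Σ (nᵢ · δxᵢ/xᵢ)².
  (-2·δy/y)² = (-2×0.107)² = 0.0455;  (-2·δb/b)² = (-2×0.0210)² = 0.00177;  (½·δc/c)² = (0.5×0.0265)² = 0.000176;  (1·δz/z)² = (1×0.0500)² = 0.00250
δQ/Q = √(0.0499) = 0.223
Q = 0.001588, so δQ = 0.223 × 0.001588 = 0.000355.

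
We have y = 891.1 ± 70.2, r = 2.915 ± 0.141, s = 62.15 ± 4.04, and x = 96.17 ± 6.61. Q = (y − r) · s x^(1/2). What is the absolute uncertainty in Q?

Let u = y − r = 888.2. δu = √(δy² + δr²) = √(4930 + 0.0199) = 70.2, so δu/u = 0.0790.
Q is then a monomial in u, s, x:
δQ/Q = √((δu/u)² + (1·δs/s)² + (½·δx/x)²) = √(0.00625 + 0.00423 + 0.00118) = 0.108
Q = 541300, so δQ = 0.108 × 541300 = 58400.

58400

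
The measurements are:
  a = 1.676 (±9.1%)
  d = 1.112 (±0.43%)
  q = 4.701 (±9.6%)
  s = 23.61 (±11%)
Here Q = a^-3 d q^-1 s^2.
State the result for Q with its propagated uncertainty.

Q is a product of powers, so relative uncertainties combine in quadrature:
  (-3·δa/a)² = (-3×0.0910)² = 0.0745;  (1·δd/d)² = (1×0.00430)² = 1.85e-05;  (-1·δq/q)² = (-1×0.0960)² = 0.00922;  (2·δs/s)² = (2×0.110)² = 0.0484
δQ/Q = √(0.132) = 0.364
Q = 28.01, so δQ = 0.364 × 28.01 = 10.2.

28.01 ± 10.2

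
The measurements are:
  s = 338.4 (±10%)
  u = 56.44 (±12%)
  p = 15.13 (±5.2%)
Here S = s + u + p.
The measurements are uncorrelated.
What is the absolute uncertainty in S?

Each term contributes (cᵢ δxᵢ)² to (δS)²:
  (δs)² = 1150;  (δu)² = 45.9;  (δp)² = 0.619
δS = √(1190) = 34.5

34.5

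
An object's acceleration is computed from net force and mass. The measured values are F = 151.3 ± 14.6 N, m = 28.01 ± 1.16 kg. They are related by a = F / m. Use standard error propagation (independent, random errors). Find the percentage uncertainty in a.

10.5%

Each factor contributes (exponent × relative error)² to (δa/a)²:
  (1·δF/F)² = (1×0.0965)² = 0.00931;  (-1·δm/m)² = (-1×0.0414)² = 0.00172
δa/a = √(0.0110) = 0.105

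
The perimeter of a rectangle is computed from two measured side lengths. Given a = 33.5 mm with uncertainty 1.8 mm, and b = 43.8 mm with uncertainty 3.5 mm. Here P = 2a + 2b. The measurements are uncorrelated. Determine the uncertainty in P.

7.87 mm

Each term contributes (cᵢ δxᵢ)² to (δP)²:
  (2·δa)² = 13.0;  (2·δb)² = 49.0
δP = √(62.0) = 7.87 mm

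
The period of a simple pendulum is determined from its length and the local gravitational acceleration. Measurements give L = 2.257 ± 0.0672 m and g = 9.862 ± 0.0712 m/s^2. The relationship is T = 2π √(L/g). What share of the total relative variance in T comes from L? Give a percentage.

94.4%

(δT/T)² = (½·δL/L)² + (−½·δg/g)²
  L term: (0.5×0.0298)² = 0.000222
  g term: (-0.5×0.00722)² = 1.3e-05
Total = 0.000235. Share from L = 0.000222/0.000235 = 0.944.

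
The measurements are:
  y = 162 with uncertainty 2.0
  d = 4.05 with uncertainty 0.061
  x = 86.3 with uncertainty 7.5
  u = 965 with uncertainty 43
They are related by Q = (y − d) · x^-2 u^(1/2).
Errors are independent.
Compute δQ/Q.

0.176

Let w = y − d = 158. δw = √(δy² + δd²) = √(4.00 + 0.00372) = 2.00, so δw/w = 0.0127.
Q is then a monomial in w, x, u:
δQ/Q = √((δw/w)² + (-2·δx/x)² + (½·δu/u)²) = √(0.000160 + 0.0302 + 0.000496) = 0.176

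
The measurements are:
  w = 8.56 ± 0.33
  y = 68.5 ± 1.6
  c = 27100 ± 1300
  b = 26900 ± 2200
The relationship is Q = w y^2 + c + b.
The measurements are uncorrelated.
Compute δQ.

Let p = w·y^2 = 40200. δp/p = √((1·δw/w)² + (2·δy/y)²) = √(0.00149 + 0.00218) = 0.0606, so δp = 2430.
Q = p + c + b: δQ = √(δp² + δc² + δb²) = √(5.92e+06 + 1.69e+06 + 4.84e+06) = 3530

3530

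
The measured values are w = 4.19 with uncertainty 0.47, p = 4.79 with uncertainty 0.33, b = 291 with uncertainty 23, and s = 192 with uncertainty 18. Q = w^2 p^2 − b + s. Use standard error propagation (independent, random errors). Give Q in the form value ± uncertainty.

304 ± 110

Let h = w^2·p^2 = 403. δh/h = √((2·δw/w)² + (2·δp/p)²) = √(0.0503 + 0.0190) = 0.263, so δh = 106.
Q = h − b + s: δQ = √(δh² + δb² + δs²) = √(11200 + 529 + 324) = 110
Q = 304.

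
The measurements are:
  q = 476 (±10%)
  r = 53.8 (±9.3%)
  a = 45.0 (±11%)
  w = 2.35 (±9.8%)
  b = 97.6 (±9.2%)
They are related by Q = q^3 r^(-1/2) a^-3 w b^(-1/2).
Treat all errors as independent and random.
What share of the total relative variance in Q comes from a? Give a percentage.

(δQ/Q)² = (3·δq/q)² + (−½·δr/r)² + (-3·δa/a)² + (1·δw/w)² + (−½·δb/b)²
  q term: (3×0.100)² = 0.0900
  r term: (-0.5×0.0930)² = 0.00216
  a term: (-3×0.110)² = 0.109
  w term: (1×0.0980)² = 0.00960
  b term: (-0.5×0.0920)² = 0.00212
Total = 0.213. Share from a = 0.109/0.213 = 0.512.

51.2%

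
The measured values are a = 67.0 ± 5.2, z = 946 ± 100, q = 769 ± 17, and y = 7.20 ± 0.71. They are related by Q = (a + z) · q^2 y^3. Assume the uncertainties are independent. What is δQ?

Let u = a + z = 1010. δu = √(δa² + δz²) = √(27.0 + 10000) = 100, so δu/u = 0.0989.
Q is then a monomial in u, q, y:
δQ/Q = √((δu/u)² + (2·δq/q)² + (3·δy/y)²) = √(0.00977 + 0.00195 + 0.0875) = 0.315
Q = 2.24e+11, so δQ = 0.315 × 2.24e+11 = 7.04e+10.

7.04e+10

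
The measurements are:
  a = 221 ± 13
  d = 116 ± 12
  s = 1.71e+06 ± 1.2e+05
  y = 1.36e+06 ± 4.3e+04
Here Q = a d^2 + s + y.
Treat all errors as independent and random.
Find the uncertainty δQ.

Let p = a·d^2 = 2.97e+06. δp/p = √((1·δa/a)² + (2·δd/d)²) = √(0.00346 + 0.0428) = 0.215, so δp = 6.4e+05.
Q = p + s + y: δQ = √(δp² + δs² + δy²) = √(4.09e+11 + 1.44e+10 + 1.85e+09) = 6.52e+05

6.52e+05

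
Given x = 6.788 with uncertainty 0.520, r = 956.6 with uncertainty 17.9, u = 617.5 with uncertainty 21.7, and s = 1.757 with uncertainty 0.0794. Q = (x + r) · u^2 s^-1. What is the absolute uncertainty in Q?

Let w = x + r = 963.4. δw = √(δx² + δr²) = √(0.270 + 320) = 17.9, so δw/w = 0.0186.
Q is then a monomial in w, u, s:
δQ/Q = √((δw/w)² + (2·δu/u)² + (-1·δs/s)²) = √(0.000346 + 0.00494 + 0.00204) = 0.0856
Q = 2.091e+08, so δQ = 0.0856 × 2.091e+08 = 1.79e+07.

1.79e+07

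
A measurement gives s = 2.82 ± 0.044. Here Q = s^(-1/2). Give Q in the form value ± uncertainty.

For a monomial Q ∝ s^(-1/2), fractional errors add in quadrature:
  (−½·δs/s)² = (-0.5×0.0156)² = 6.09e-05
δQ/Q = √(6.09e-05) = 0.00780
Q = 0.595, so δQ = 0.00780 × 0.595 = 0.00465.

0.595 ± 0.00465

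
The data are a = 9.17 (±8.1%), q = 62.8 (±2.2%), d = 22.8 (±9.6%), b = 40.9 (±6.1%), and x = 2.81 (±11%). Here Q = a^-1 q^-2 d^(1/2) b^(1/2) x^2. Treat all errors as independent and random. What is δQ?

Products/powers → add relative errors in quadrature, weighted by exponent:
  (-1·δa/a)² = (-1×0.0810)² = 0.00656;  (-2·δq/q)² = (-2×0.0220)² = 0.00194;  (½·δd/d)² = (0.5×0.0960)² = 0.00230;  (½·δb/b)² = (0.5×0.0610)² = 0.000930;  (2·δx/x)² = (2×0.110)² = 0.0484
δQ/Q = √(0.0601) = 0.245
Q = 0.00667, so δQ = 0.245 × 0.00667 = 0.00163.

0.00163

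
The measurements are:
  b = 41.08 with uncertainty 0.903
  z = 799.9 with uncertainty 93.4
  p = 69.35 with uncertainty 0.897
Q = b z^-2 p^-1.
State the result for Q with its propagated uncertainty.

(9.258 ± 2.17) × 10^-7

Relative error in a monomial: (δQ/Q)² = Σ (nᵢ · δxᵢ/xᵢ)².
  (1·δb/b)² = (1×0.0220)² = 0.000483;  (-2·δz/z)² = (-2×0.117)² = 0.0545;  (-1·δp/p)² = (-1×0.0129)² = 0.000167
δQ/Q = √(0.0552) = 0.235
Q = 9.258e-07, so δQ = 0.235 × 9.258e-07 = 2.17e-07.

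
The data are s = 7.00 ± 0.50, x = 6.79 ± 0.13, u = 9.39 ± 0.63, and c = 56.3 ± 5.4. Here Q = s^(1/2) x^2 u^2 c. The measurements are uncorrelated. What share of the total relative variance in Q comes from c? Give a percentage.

30.7%

(δQ/Q)² = (½·δs/s)² + (2·δx/x)² + (2·δu/u)² + (1·δc/c)²
  s term: (0.5×0.0714)² = 0.00128
  x term: (2×0.0191)² = 0.00147
  u term: (2×0.0671)² = 0.0180
  c term: (1×0.0959)² = 0.00920
Total = 0.0299. Share from c = 0.00920/0.0299 = 0.307.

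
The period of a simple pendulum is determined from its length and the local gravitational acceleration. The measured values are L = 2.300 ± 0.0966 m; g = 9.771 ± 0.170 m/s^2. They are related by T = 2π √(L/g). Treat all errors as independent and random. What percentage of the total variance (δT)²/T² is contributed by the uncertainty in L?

(δT/T)² = (½·δL/L)² + (−½·δg/g)²
  L term: (0.5×0.0420)² = 0.000441
  g term: (-0.5×0.0174)² = 7.57e-05
Total = 0.000517. Share from L = 0.000441/0.000517 = 0.854.

85.4%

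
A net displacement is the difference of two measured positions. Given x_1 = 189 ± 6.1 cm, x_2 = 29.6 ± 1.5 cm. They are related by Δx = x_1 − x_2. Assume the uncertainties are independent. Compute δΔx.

6.28 cm

Δx is a linear combination, so absolute uncertainties add in quadrature:
  (δx_1)² = 37.2;  (δx_2)² = 2.25
δΔx = √(39.5) = 6.28 cm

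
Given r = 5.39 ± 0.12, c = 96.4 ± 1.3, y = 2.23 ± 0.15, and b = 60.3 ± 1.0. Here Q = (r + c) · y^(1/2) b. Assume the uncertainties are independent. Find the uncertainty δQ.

Let u = r + c = 102. δu = √(δr² + δc²) = √(0.0144 + 1.69) = 1.31, so δu/u = 0.0128.
Q is then a monomial in u, y, b:
δQ/Q = √((δu/u)² + (½·δy/y)² + (1·δb/b)²) = √(0.000164 + 0.00113 + 0.000275) = 0.0396
Q = 9170, so δQ = 0.0396 × 9170 = 363.

363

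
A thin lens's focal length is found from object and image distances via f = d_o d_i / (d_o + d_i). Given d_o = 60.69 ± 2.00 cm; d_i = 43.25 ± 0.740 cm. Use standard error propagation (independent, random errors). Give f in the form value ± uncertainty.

25.25 ± 0.428 cm

∂f/∂d_o = (d_i/(d_o+d_i))² = 0.173;  ∂f/∂d_i = (d_o/(d_o+d_i))² = 0.341
δf = √((∂f/∂d_o · δd_o)² + (∂f/∂d_i · δd_i)²) = √(0.120 + 0.0637) = 0.428 cm
f = 25.25 cm.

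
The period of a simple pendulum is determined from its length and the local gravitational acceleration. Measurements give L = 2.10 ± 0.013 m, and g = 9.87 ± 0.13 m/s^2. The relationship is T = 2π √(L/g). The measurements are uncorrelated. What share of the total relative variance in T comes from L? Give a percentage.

18.1%

(δT/T)² = (½·δL/L)² + (−½·δg/g)²
  L term: (0.5×0.00619)² = 9.58e-06
  g term: (-0.5×0.0132)² = 4.34e-05
Total = 5.3e-05. Share from L = 9.58e-06/5.3e-05 = 0.181.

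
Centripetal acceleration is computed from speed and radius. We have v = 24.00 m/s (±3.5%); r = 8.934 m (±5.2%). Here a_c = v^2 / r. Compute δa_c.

a_c is a product of powers, so relative uncertainties combine in quadrature:
  (2·δv/v)² = (2×0.0350)² = 0.00490;  (-1·δr/r)² = (-1×0.0520)² = 0.00270
δa_c/a_c = √(0.00760) = 0.0872
a_c = 64.47 m/s^2, so δa_c = 0.0872 × 64.47 = 5.62 m/s^2.

5.62 m/s^2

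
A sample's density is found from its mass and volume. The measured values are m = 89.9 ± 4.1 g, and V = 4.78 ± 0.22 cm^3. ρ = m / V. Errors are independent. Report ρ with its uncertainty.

Each factor contributes (exponent × relative error)² to (δρ/ρ)²:
  (1·δm/m)² = (1×0.0456)² = 0.00208;  (-1·δV/V)² = (-1×0.0460)² = 0.00212
δρ/ρ = √(0.00420) = 0.0648
ρ = 18.8 g/cm^3, so δρ = 0.0648 × 18.8 = 1.22 g/cm^3.

18.8 ± 1.22 g/cm^3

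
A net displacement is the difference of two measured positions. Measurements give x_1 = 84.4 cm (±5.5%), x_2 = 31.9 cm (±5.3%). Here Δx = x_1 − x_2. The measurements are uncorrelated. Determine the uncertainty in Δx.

4.94 cm

Absolute uncertainties add in quadrature for a linear combination:
  (δx_1)² = 21.5;  (δx_2)² = 2.86
δΔx = √(24.4) = 4.94 cm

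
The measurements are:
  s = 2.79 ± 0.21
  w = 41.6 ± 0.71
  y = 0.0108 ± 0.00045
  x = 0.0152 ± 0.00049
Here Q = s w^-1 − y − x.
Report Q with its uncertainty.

0.0411 ± 0.00522

Let p = s·w^-1 = 0.0671. δp/p = √((1·δs/s)² + (-1·δw/w)²) = √(0.00567 + 0.000291) = 0.0772, so δp = 0.00518.
Q = p − y − x: δQ = √(δp² + δy² + δx²) = √(2.68e-05 + 2.02e-07 + 2.4e-07) = 0.00522
Q = 0.0411.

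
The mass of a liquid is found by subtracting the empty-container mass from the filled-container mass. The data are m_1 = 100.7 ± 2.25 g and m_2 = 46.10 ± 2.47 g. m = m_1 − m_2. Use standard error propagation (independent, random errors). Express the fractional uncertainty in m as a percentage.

Sums and differences: (δm)² = Σ (cᵢ δxᵢ)².
  (δm_1)² = 5.06;  (δm_2)² = 6.10
δm = √(11.2) = 3.34 g
m = 54.60 g, so δm/m = 3.34/54.60 = 0.0612.

6.12%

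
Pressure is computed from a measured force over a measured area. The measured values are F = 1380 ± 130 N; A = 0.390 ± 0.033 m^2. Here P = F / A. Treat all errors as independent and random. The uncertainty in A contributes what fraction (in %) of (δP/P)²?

(δP/P)² = (1·δF/F)² + (-1·δA/A)²
  F term: (1×0.0942)² = 0.00887
  A term: (-1×0.0846)² = 0.00716
Total = 0.0160. Share from A = 0.00716/0.0160 = 0.447.

44.7%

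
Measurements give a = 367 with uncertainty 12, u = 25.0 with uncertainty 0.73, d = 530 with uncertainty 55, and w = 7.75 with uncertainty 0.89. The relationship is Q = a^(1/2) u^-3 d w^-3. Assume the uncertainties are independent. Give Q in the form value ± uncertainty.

Q is a product of powers, so relative uncertainties combine in quadrature:
  (½·δa/a)² = (0.5×0.0327)² = 0.000267;  (-3·δu/u)² = (-3×0.0292)² = 0.00767;  (1·δd/d)² = (1×0.104)² = 0.0108;  (-3·δw/w)² = (-3×0.115)² = 0.119
δQ/Q = √(0.137) = 0.371
Q = 0.00140, so δQ = 0.371 × 0.00140 = 0.000517.

0.00140 ± 0.000517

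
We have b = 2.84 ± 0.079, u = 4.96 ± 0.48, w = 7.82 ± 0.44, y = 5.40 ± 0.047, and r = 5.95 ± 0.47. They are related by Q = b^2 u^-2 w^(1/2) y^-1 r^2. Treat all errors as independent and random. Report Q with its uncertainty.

Q is a product of powers, so relative uncertainties combine in quadrature:
  (2·δb/b)² = (2×0.0278)² = 0.00310;  (-2·δu/u)² = (-2×0.0968)² = 0.0375;  (½·δw/w)² = (0.5×0.0563)² = 0.000791;  (-1·δy/y)² = (-1×0.00870)² = 7.58e-05;  (2·δr/r)² = (2×0.0790)² = 0.0250
δQ/Q = √(0.0664) = 0.258
Q = 6.01, so δQ = 0.258 × 6.01 = 1.55.

6.01 ± 1.55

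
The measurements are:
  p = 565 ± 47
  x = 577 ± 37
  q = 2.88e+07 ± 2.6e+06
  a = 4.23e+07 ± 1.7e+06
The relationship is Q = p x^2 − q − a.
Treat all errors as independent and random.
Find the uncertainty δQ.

Let w = p·x^2 = 1.88e+08. δw/w = √((1·δp/p)² + (2·δx/x)²) = √(0.00692 + 0.0164) = 0.153, so δw = 2.88e+07.
Q = w − q − a: δQ = √(δw² + δq² + δa²) = √(8.27e+14 + 6.76e+12 + 2.89e+12) = 2.89e+07

2.89e+07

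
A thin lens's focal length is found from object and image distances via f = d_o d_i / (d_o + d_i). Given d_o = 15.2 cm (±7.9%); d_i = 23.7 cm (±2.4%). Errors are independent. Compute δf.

∂f/∂d_o = (d_i/(d_o+d_i))² = 0.371;  ∂f/∂d_i = (d_o/(d_o+d_i))² = 0.153
δf = √((∂f/∂d_o · δd_o)² + (∂f/∂d_i · δd_i)²) = √(0.199 + 0.00754) = 0.454 cm

0.454 cm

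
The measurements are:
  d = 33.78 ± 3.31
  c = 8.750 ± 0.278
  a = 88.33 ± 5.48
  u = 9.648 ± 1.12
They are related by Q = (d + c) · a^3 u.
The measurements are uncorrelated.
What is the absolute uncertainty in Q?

Let w = d + c = 42.53. δw = √(δd² + δc²) = √(11.0 + 0.0773) = 3.32, so δw/w = 0.0781.
Q is then a monomial in w, a, u:
δQ/Q = √((δw/w)² + (3·δa/a)² + (1·δu/u)²) = √(0.00610 + 0.0346 + 0.0135) = 0.233
Q = 2.828e+08, so δQ = 0.233 × 2.828e+08 = 6.58e+07.

6.58e+07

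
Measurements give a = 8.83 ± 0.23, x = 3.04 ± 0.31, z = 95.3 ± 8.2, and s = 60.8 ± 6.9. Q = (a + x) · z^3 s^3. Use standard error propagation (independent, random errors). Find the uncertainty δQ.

9.89e+11

Let u = a + x = 11.9. δu = √(δa² + δx²) = √(0.0529 + 0.0961) = 0.386, so δu/u = 0.0325.
Q is then a monomial in u, z, s:
δQ/Q = √((δu/u)² + (3·δz/z)² + (3·δs/s)²) = √(0.00106 + 0.0666 + 0.116) = 0.428
Q = 2.31e+12, so δQ = 0.428 × 2.31e+12 = 9.89e+11.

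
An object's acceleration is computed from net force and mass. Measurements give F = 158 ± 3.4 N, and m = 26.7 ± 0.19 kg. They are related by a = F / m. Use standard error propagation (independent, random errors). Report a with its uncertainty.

Products/powers → add relative errors in quadrature, weighted by exponent:
  (1·δF/F)² = (1×0.0215)² = 0.000463;  (-1·δm/m)² = (-1×0.00712)² = 5.06e-05
δa/a = √(0.000514) = 0.0227
a = 5.92 m/s^2, so δa = 0.0227 × 5.92 = 0.134 m/s^2.

5.92 ± 0.134 m/s^2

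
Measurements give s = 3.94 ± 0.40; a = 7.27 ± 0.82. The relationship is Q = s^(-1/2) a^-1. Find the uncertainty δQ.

Since Q is a product/quotient, work with relative uncertainties:
  (−½·δs/s)² = (-0.5×0.102)² = 0.00258;  (-1·δa/a)² = (-1×0.113)² = 0.0127
δQ/Q = √(0.0153) = 0.124
Q = 0.0693, so δQ = 0.124 × 0.0693 = 0.00857.

0.00857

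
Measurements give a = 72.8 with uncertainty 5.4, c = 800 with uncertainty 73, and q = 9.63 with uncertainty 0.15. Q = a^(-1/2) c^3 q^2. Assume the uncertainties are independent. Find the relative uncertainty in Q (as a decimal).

Since Q is a product/quotient, work with relative uncertainties:
  (−½·δa/a)² = (-0.5×0.0742)² = 0.00138;  (3·δc/c)² = (3×0.0912)² = 0.0749;  (2·δq/q)² = (2×0.0156)² = 0.000970
δQ/Q = √(0.0773) = 0.278

0.278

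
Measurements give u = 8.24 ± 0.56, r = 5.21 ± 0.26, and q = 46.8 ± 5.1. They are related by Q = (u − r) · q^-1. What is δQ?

0.0150

Let w = u − r = 3.03. δw = √(δu² + δr²) = √(0.314 + 0.0676) = 0.617, so δw/w = 0.204.
Q is then a monomial in w, q:
δQ/Q = √((δw/w)² + (-1·δq/q)²) = √(0.0415 + 0.0119) = 0.231
Q = 0.0647, so δQ = 0.231 × 0.0647 = 0.0150.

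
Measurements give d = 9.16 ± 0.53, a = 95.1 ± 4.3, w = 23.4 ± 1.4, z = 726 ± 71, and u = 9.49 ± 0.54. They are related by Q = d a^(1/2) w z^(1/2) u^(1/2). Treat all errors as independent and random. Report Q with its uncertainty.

(1.74 ± 0.179) × 10^5

Since Q is a product/quotient, work with relative uncertainties:
  (1·δd/d)² = (1×0.0579)² = 0.00335;  (½·δa/a)² = (0.5×0.0452)² = 0.000511;  (1·δw/w)² = (1×0.0598)² = 0.00358;  (½·δz/z)² = (0.5×0.0978)² = 0.00239;  (½·δu/u)² = (0.5×0.0569)² = 0.000809
δQ/Q = √(0.0106) = 0.103
Q = 1.74e+05, so δQ = 0.103 × 1.74e+05 = 17900.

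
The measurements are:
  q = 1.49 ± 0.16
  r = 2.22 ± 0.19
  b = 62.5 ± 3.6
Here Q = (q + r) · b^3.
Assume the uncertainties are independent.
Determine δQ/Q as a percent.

18.5%

Let u = q + r = 3.71. δu = √(δq² + δr²) = √(0.0256 + 0.0361) = 0.248, so δu/u = 0.0670.
Q is then a monomial in u, b:
δQ/Q = √((δu/u)² + (3·δb/b)²) = √(0.00448 + 0.0299) = 0.185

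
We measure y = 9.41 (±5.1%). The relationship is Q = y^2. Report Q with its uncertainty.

Relative error in a monomial: (δQ/Q)² = Σ (nᵢ · δxᵢ/xᵢ)².
  (2·δy/y)² = (2×0.0510)² = 0.0104
δQ/Q = √(0.0104) = 0.102
Q = 88.5, so δQ = 0.102 × 88.5 = 9.03.

88.5 ± 9.03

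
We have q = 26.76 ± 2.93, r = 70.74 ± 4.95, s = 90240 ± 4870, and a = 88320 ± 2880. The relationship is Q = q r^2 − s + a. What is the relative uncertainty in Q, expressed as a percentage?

Let p = q·r^2 = 133900. δp/p = √((1·δq/q)² + (2·δr/r)²) = √(0.0120 + 0.0196) = 0.178, so δp = 23800.
Q = p − s + a: δQ = √(δp² + δs² + δa²) = √(5.66e+08 + 2.37e+07 + 8.29e+06) = 24500
Q = 132000, so δQ/Q = 24500/132000 = 0.185.

18.5%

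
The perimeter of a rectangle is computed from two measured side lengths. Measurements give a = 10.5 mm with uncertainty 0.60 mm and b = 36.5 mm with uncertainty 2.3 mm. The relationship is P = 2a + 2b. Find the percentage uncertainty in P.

Absolute uncertainties add in quadrature for a linear combination:
  (2·δa)² = 1.44;  (2·δb)² = 21.2
δP = √(22.6) = 4.75 mm
P = 94.0 mm, so δP/P = 4.75/94.0 = 0.0506.

5.06%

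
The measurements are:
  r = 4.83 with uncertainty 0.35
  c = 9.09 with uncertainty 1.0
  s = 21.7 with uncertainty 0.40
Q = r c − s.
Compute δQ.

Let p = r·c = 43.9. δp/p = √((1·δr/r)² + (1·δc/c)²) = √(0.00525 + 0.0121) = 0.132, so δp = 5.78.
Q = p − s: δQ = √(δp² + δs²) = √(33.5 + 0.160) = 5.80

5.80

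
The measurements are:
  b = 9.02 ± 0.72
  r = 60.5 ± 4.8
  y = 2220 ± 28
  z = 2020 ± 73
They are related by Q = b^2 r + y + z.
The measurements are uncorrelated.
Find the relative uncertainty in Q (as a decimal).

0.0962

Let p = b^2·r = 4920. δp/p = √((2·δb/b)² + (1·δr/r)²) = √(0.0255 + 0.00629) = 0.178, so δp = 878.
Q = p + y + z: δQ = √(δp² + δy² + δz²) = √(7.7e+05 + 784 + 5330) = 881
Q = 9160, so δQ/Q = 881/9160 = 0.0962.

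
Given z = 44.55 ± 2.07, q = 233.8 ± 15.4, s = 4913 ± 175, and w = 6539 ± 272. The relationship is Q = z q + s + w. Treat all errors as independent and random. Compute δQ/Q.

Let p = z·q = 10420. δp/p = √((1·δz/z)² + (1·δq/q)²) = √(0.00216 + 0.00434) = 0.0806, so δp = 840.
Q = p + s + w: δQ = √(δp² + δs² + δw²) = √(7.05e+05 + 30600 + 74000) = 900
Q = 21870, so δQ/Q = 900/21870 = 0.0411.

0.0411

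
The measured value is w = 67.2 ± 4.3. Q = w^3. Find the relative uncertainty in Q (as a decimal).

0.192

Q ∝ w^3, so δQ/Q = |3| · δw/w = 3 × 0.0640 = 0.192.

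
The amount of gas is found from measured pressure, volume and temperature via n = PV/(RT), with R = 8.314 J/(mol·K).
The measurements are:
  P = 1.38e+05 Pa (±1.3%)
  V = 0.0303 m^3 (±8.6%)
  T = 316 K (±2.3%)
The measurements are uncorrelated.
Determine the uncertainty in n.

For a monomial n ∝ P, V, T^-1, fractional errors add in quadrature:
  (1·δP/P)² = (1×0.0130)² = 0.000169;  (1·δV/V)² = (1×0.0860)² = 0.00740;  (-1·δT/T)² = (-1×0.0230)² = 0.000529
δn/n = √(0.00809) = 0.0900
n = 1.59 mol, so δn = 0.0900 × 1.59 = 0.143 mol.

0.143 mol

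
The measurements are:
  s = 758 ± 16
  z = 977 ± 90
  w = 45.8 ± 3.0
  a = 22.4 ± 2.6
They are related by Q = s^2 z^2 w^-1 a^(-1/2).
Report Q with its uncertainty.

(2.53 ± 0.527) × 10^9

Products/powers → add relative errors in quadrature, weighted by exponent:
  (2·δs/s)² = (2×0.0211)² = 0.00178;  (2·δz/z)² = (2×0.0921)² = 0.0339;  (-1·δw/w)² = (-1×0.0655)² = 0.00429;  (−½·δa/a)² = (-0.5×0.116)² = 0.00337
δQ/Q = √(0.0434) = 0.208
Q = 2.53e+09, so δQ = 0.208 × 2.53e+09 = 5.27e+08.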